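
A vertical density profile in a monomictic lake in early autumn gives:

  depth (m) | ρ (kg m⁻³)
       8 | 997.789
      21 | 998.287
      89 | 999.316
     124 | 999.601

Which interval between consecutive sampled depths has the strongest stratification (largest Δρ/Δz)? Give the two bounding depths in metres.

8–21 m

Compute the density gradient over each adjacent pair:
  8–21 m: Δρ/Δz = 0.498/13 = 0.038 kg m⁻⁴
  21–89 m: Δρ/Δz = 1.029/68 = 0.015 kg m⁻⁴
  89–124 m: Δρ/Δz = 0.285/35 = 8.1 × 10⁻³ kg m⁻⁴
The largest gradient is in the 8–21 m interval — the pycnocline.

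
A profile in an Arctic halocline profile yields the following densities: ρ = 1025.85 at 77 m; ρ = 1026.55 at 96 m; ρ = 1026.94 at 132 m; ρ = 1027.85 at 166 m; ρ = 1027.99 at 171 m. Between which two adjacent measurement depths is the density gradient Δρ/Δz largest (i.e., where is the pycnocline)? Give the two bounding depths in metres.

77–96 m

Compute the density gradient over each adjacent pair:
  77–96 m: Δρ/Δz = 0.70/19 = 0.037 kg m⁻⁴
  96–132 m: Δρ/Δz = 0.39/36 = 0.011 kg m⁻⁴
  132–166 m: Δρ/Δz = 0.91/34 = 0.027 kg m⁻⁴
  166–171 m: Δρ/Δz = 0.14/5 = 0.028 kg m⁻⁴
The largest gradient is in the 77–96 m interval — the pycnocline.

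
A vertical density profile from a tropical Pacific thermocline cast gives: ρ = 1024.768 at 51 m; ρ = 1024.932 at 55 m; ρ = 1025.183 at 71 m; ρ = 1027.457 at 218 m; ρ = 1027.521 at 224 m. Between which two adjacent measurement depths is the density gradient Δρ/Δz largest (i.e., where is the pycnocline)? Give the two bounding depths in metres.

51–55 m

Compute the density gradient over each adjacent pair:
  51–55 m: Δρ/Δz = 0.164/4 = 0.041 kg m⁻⁴
  55–71 m: Δρ/Δz = 0.251/16 = 0.016 kg m⁻⁴
  71–218 m: Δρ/Δz = 2.274/147 = 0.015 kg m⁻⁴
  218–224 m: Δρ/Δz = 0.064/6 = 0.011 kg m⁻⁴
The largest gradient is in the 51–55 m interval — the pycnocline.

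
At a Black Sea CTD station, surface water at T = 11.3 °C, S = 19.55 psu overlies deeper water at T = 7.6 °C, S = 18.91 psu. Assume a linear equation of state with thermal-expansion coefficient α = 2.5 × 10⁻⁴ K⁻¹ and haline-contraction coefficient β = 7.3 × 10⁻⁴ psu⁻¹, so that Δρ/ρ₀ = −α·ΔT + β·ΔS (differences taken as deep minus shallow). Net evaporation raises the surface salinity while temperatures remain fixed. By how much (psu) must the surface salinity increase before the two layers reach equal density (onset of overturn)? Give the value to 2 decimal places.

0.63 psu

Neutral buoyancy requires −α(T_deep − T_surf) + β(S_deep − S_surf′) = 0.
S_surf′ = S_deep − (α/β)·ΔT = 18.91 − (2.5 × 10⁻⁴/7.3 × 10⁻⁴)·(-3.7) = 20.1771 psu.
Increase required: 20.1771 − 19.55 = 0.6271 psu.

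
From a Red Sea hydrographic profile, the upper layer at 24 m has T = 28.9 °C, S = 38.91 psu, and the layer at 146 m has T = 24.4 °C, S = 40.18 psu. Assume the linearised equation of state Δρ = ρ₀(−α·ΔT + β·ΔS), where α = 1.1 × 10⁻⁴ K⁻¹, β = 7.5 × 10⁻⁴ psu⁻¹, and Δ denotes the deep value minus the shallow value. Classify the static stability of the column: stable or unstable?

ΔT = 24.4 − 28.9 = -4.5 K and ΔS = 40.18 − 38.91 = +1.27 psu (deep − shallow).
−αΔT = 4.95 × 10⁻⁴; βΔS = 9.525 × 10⁻⁴; sum Δρ/ρ₀ = 1.4475 × 10⁻³.
Δρ/ρ₀ > 0, so Δρ > 0: deeper water is denser → statically stable.

stable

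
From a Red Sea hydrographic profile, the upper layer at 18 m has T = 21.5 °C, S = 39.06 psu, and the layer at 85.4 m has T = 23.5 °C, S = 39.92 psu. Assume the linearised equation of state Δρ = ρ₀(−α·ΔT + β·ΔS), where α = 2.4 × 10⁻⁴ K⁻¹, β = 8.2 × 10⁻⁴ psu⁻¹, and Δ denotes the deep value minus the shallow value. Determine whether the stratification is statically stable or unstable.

stable

ΔT = 23.5 − 21.5 = +2.0 K and ΔS = 39.92 − 39.06 = +0.86 psu (deep − shallow).
−αΔT = -4.80 × 10⁻⁴; βΔS = 7.052 × 10⁻⁴; sum Δρ/ρ₀ = 2.252 × 10⁻⁴.
Δρ/ρ₀ > 0, so Δρ > 0: deeper water is denser → statically stable.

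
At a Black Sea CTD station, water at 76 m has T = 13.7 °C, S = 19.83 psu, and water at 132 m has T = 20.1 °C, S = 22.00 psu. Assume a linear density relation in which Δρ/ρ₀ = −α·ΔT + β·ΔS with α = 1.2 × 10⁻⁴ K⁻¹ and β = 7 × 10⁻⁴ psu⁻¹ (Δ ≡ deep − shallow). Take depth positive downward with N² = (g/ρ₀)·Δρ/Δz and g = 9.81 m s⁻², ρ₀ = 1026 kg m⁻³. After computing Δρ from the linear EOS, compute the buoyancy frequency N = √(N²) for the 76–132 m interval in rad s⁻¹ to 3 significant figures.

0.0115 rad s⁻¹

ΔT = +6.4 K, ΔS = +2.17 psu (deep − shallow).
Δρ/ρ₀ = −αΔT + βΔS = -7.68 × 10⁻⁴ + 1.519 × 10⁻³ = 7.51 × 10⁻⁴, so Δρ ≈ 0.7705 kg m⁻³.
N² = (g/ρ₀)·Δρ/Δz = g·(Δρ/ρ₀)/Δz = 9.81 × 7.51 × 10⁻⁴ / 56 = 1.3156 × 10⁻⁴ s⁻².
N = √(1.3156 × 10⁻⁴) = 0.011470 rad s⁻¹ ≈ 0.0115 rad s⁻¹.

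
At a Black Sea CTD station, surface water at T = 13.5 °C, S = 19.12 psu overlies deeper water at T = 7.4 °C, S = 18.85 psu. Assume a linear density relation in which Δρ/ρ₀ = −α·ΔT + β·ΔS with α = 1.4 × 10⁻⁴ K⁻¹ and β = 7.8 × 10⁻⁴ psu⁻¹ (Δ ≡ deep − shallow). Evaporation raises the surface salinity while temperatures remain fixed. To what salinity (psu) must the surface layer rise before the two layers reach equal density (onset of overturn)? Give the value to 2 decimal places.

19.94 psu

Neutral buoyancy requires −α(T_deep − T_surf) + β(S_deep − S_surf′) = 0.
S_surf′ = S_deep − (α/β)·ΔT = 18.85 − (1.4 × 10⁻⁴/7.8 × 10⁻⁴)·(-6.1) = 19.9449 psu.
Increase required: 19.9449 − 19.12 = 0.8249 psu.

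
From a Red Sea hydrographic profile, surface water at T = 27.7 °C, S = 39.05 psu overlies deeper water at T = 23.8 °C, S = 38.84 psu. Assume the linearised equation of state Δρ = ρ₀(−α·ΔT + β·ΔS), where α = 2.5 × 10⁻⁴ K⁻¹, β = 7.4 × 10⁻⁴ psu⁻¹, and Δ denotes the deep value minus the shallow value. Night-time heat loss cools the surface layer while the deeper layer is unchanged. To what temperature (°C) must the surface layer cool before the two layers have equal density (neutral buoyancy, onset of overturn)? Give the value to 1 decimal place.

24.4 °C

Neutral buoyancy requires Δρ = 0, i.e. −α(T_deep − T_surf′) + β(S_deep − S_surf) = 0.
T_surf′ = T_deep − (β/α)·ΔS = 23.8 − (7.4 × 10⁻⁴/2.5 × 10⁻⁴)·(-0.21) = 24.422 °C.
Cooling required: 27.7 − (24.422) = 3.278 °C.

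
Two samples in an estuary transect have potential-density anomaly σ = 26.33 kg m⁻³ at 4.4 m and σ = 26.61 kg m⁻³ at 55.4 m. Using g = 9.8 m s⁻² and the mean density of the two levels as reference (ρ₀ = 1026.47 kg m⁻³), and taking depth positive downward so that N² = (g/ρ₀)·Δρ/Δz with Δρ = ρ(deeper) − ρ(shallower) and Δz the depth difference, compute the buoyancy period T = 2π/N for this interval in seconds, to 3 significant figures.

868 s

Δρ = 1026.61 − 1026.33 = 0.28 kg m⁻³ over Δz = 55.4 − 4.4 = 51 m.
N² = (9.8/1026.47) × (0.28/51) = 5.2416 × 10⁻⁵ s⁻².
N = √(5.2416 × 10⁻⁵) = 7.2399 × 10⁻³ rad s⁻¹, so T = 2π/N = 867.86 s ≈ 868 s.
Since Δρ > 0 the layer is stably stratified.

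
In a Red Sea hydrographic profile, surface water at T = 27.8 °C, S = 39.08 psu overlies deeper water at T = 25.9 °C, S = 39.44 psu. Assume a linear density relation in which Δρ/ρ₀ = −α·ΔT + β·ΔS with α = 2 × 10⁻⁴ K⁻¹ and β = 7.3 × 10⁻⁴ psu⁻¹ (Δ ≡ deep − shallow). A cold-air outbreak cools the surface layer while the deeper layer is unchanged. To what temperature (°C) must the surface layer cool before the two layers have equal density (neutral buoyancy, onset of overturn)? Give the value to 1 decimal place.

24.6 °C

Neutral buoyancy requires Δρ = 0, i.e. −α(T_deep − T_surf′) + β(S_deep − S_surf) = 0.
T_surf′ = T_deep − (β/α)·ΔS = 25.9 − (7.3 × 10⁻⁴/2 × 10⁻⁴)·(+0.36) = 24.586 °C.
Cooling required: 27.8 − (24.586) = 3.214 °C.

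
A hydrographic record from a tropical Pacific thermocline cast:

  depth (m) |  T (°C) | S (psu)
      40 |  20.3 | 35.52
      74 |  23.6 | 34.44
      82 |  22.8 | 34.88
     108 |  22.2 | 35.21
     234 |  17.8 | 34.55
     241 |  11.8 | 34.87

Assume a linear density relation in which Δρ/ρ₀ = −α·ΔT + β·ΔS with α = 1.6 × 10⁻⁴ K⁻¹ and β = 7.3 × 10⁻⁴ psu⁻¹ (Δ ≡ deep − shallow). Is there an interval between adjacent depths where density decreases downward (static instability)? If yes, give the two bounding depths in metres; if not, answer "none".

40–74 m

Evaluate Δρ/ρ₀ = −αΔT + βΔS across each adjacent pair:
  40–74 m: −αΔT+βΔS = −(1.6 × 10⁻⁴)(+3.3)+(7.3 × 10⁻⁴)(-1.08) = -1.3 × 10⁻³ → UNSTABLE
  74–82 m: −αΔT+βΔS = −(1.6 × 10⁻⁴)(-0.8)+(7.3 × 10⁻⁴)(+0.44) = 4.5 × 10⁻⁴ → stable
  82–108 m: −αΔT+βΔS = −(1.6 × 10⁻⁴)(-0.6)+(7.3 × 10⁻⁴)(+0.33) = 3.4 × 10⁻⁴ → stable
  108–234 m: −αΔT+βΔS = −(1.6 × 10⁻⁴)(-4.4)+(7.3 × 10⁻⁴)(-0.66) = 2.2 × 10⁻⁴ → stable
  234–241 m: −αΔT+βΔS = −(1.6 × 10⁻⁴)(-6.0)+(7.3 × 10⁻⁴)(+0.32) = 1.2 × 10⁻³ → stable
The 40–74 m interval has Δρ < 0: lighter water underlies denser water.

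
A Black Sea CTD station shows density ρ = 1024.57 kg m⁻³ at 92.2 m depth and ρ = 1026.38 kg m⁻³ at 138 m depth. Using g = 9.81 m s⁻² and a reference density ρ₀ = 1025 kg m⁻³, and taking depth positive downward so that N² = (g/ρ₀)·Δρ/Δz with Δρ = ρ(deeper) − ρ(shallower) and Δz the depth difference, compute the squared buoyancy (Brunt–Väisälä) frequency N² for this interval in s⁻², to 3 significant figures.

3.78 × 10⁻⁴ s⁻²

Δρ = 1026.38 − 1024.57 = 1.81 kg m⁻³ over Δz = 138 − 92.2 = 45.8 m.
N² = (9.81/1025) × (1.81/45.8) = 3.7823 × 10⁻⁴ s⁻² ≈ 3.78 × 10⁻⁴ s⁻².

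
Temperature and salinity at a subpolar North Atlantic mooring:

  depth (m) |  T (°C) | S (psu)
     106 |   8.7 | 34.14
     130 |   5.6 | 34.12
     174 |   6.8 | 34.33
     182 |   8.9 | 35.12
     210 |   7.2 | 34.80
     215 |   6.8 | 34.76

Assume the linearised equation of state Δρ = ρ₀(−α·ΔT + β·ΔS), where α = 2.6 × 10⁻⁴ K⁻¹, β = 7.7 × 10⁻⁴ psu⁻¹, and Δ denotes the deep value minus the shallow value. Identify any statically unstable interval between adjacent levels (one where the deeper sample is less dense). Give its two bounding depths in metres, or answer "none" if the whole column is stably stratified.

130–174 m

Evaluate Δρ/ρ₀ = −αΔT + βΔS across each adjacent pair:
  106–130 m: −αΔT+βΔS = −(2.6 × 10⁻⁴)(-3.1)+(7.7 × 10⁻⁴)(-0.02) = 7.9 × 10⁻⁴ → stable
  130–174 m: −αΔT+βΔS = −(2.6 × 10⁻⁴)(+1.2)+(7.7 × 10⁻⁴)(+0.21) = -1.5 × 10⁻⁴ → UNSTABLE
  174–182 m: −αΔT+βΔS = −(2.6 × 10⁻⁴)(+2.1)+(7.7 × 10⁻⁴)(+0.79) = 6.2 × 10⁻⁵ → stable
  182–210 m: −αΔT+βΔS = −(2.6 × 10⁻⁴)(-1.7)+(7.7 × 10⁻⁴)(-0.32) = 2.0 × 10⁻⁴ → stable
  210–215 m: −αΔT+βΔS = −(2.6 × 10⁻⁴)(-0.4)+(7.7 × 10⁻⁴)(-0.04) = 7.3 × 10⁻⁵ → stable
The 130–174 m interval has Δρ < 0: lighter water underlies denser water.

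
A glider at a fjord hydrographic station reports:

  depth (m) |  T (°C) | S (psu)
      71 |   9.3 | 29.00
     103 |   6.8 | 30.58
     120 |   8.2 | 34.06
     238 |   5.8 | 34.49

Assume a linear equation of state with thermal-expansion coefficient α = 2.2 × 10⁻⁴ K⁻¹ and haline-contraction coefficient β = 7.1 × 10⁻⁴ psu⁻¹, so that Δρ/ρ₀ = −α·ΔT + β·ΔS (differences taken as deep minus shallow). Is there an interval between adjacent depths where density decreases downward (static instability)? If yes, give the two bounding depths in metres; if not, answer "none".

none

Evaluate Δρ/ρ₀ = −αΔT + βΔS across each adjacent pair:
  71–103 m: −αΔT+βΔS = −(2.2 × 10⁻⁴)(-2.5)+(7.1 × 10⁻⁴)(+1.58) = 1.7 × 10⁻³ → stable
  103–120 m: −αΔT+βΔS = −(2.2 × 10⁻⁴)(+1.4)+(7.1 × 10⁻⁴)(+3.48) = 2.2 × 10⁻³ → stable
  120–238 m: −αΔT+βΔS = −(2.2 × 10⁻⁴)(-2.4)+(7.1 × 10⁻⁴)(+0.43) = 8.3 × 10⁻⁴ → stable
Every interval has Δρ > 0: the column is stably stratified throughout.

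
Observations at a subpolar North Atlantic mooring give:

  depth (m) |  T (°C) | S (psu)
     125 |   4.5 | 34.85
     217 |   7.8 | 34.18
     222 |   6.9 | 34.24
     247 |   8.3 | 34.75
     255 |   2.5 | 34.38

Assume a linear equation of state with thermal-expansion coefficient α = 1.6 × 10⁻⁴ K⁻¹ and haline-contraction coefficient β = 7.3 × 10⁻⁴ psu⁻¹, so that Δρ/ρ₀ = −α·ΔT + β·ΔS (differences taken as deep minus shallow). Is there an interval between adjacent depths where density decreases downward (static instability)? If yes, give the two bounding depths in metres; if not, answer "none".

Evaluate Δρ/ρ₀ = −αΔT + βΔS across each adjacent pair:
  125–217 m: −αΔT+βΔS = −(1.6 × 10⁻⁴)(+3.3)+(7.3 × 10⁻⁴)(-0.67) = -1.0 × 10⁻³ → UNSTABLE
  217–222 m: −αΔT+βΔS = −(1.6 × 10⁻⁴)(-0.9)+(7.3 × 10⁻⁴)(+0.06) = 1.9 × 10⁻⁴ → stable
  222–247 m: −αΔT+βΔS = −(1.6 × 10⁻⁴)(+1.4)+(7.3 × 10⁻⁴)(+0.51) = 1.5 × 10⁻⁴ → stable
  247–255 m: −αΔT+βΔS = −(1.6 × 10⁻⁴)(-5.8)+(7.3 × 10⁻⁴)(-0.37) = 6.6 × 10⁻⁴ → stable
The 125–217 m interval has Δρ < 0: lighter water underlies denser water.

125–217 m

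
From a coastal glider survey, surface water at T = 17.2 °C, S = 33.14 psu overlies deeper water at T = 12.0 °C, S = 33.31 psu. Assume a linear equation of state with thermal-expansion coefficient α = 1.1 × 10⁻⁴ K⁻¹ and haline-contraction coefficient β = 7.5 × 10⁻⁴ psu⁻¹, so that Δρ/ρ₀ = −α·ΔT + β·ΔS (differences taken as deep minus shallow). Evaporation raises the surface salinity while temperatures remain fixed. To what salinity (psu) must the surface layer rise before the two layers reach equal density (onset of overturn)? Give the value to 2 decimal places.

34.07 psu

Neutral buoyancy requires −α(T_deep − T_surf) + β(S_deep − S_surf′) = 0.
S_surf′ = S_deep − (α/β)·ΔT = 33.31 − (1.1 × 10⁻⁴/7.5 × 10⁻⁴)·(-5.2) = 34.0727 psu.
Increase required: 34.0727 − 33.14 = 0.9327 psu.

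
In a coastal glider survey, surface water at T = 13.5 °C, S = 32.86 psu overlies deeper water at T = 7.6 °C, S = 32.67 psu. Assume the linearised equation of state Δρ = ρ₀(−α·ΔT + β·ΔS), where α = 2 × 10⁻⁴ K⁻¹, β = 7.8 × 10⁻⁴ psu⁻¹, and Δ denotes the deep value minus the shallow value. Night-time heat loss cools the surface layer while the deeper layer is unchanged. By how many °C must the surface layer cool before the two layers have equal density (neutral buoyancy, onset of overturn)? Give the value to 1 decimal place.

Neutral buoyancy requires Δρ = 0, i.e. −α(T_deep − T_surf′) + β(S_deep − S_surf) = 0.
T_surf′ = T_deep − (β/α)·ΔS = 7.6 − (7.8 × 10⁻⁴/2 × 10⁻⁴)·(-0.19) = 8.341 °C.
Cooling required: 13.5 − (8.341) = 5.159 °C.

5.2 °C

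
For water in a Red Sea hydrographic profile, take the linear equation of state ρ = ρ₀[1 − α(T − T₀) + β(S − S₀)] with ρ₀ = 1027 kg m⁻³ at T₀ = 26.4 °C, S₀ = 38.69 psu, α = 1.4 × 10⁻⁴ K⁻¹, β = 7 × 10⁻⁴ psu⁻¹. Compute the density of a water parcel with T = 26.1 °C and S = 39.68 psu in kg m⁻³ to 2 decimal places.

T − T₀ = -0.3 K, S − S₀ = +0.99 psu.
Bracket = 1 − α·(-0.3) + β·(+0.99) = 1 + (7.35 × 10⁻⁴) = 1.0007350.
ρ = 1027 × 1.0007350 = 1027.75 kg m⁻³.

1027.75 kg m⁻³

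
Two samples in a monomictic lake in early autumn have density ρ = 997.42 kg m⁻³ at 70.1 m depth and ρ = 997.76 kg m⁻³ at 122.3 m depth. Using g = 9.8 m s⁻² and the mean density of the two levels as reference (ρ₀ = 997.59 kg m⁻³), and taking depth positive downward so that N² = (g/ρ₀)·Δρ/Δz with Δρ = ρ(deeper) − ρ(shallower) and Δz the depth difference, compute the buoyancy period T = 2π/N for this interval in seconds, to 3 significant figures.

Δρ = 997.76 − 997.42 = 0.34 kg m⁻³ over Δz = 122.3 − 70.1 = 52.2 m.
N² = (9.8/997.59) × (0.34/52.2) = 6.3986 × 10⁻⁵ s⁻².
N = √(6.3986 × 10⁻⁵) = 7.9991 × 10⁻³ rad s⁻¹, so T = 2π/N = 785.49 s ≈ 785 s.

785 s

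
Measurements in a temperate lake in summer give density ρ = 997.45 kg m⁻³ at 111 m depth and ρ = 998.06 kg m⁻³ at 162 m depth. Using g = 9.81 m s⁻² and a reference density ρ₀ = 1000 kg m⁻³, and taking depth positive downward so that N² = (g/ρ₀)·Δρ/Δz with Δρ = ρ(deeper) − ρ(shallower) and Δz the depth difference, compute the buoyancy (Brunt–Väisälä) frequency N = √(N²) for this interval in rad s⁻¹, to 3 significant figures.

Δρ = 998.06 − 997.45 = 0.61 kg m⁻³ over Δz = 162 − 111 = 51 m.
N² = (9.81/1000) × (0.61/51) = 1.1734 × 10⁻⁴ s⁻².
N = √(1.1734 × 10⁻⁴) = 0.010832 rad s⁻¹ ≈ 0.0108 rad s⁻¹.
A positive N² confirms static stability across the interval.

0.0108 rad s⁻¹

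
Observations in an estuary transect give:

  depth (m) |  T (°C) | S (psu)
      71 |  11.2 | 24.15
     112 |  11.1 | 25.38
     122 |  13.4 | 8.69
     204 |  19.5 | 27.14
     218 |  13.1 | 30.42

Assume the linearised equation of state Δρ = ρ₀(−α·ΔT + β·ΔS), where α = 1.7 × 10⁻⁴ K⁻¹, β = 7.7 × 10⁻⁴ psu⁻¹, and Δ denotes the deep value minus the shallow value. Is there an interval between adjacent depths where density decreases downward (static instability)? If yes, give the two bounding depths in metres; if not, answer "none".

Evaluate Δρ/ρ₀ = −αΔT + βΔS across each adjacent pair:
  71–112 m: −αΔT+βΔS = −(1.7 × 10⁻⁴)(-0.1)+(7.7 × 10⁻⁴)(+1.23) = 9.6 × 10⁻⁴ → stable
  112–122 m: −αΔT+βΔS = −(1.7 × 10⁻⁴)(+2.3)+(7.7 × 10⁻⁴)(-16.69) = -0.013 → UNSTABLE
  122–204 m: −αΔT+βΔS = −(1.7 × 10⁻⁴)(+6.1)+(7.7 × 10⁻⁴)(+18.45) = 0.013 → stable
  204–218 m: −αΔT+βΔS = −(1.7 × 10⁻⁴)(-6.4)+(7.7 × 10⁻⁴)(+3.28) = 3.6 × 10⁻³ → stable
The 112–122 m interval has Δρ < 0: lighter water underlies denser water.

112–122 m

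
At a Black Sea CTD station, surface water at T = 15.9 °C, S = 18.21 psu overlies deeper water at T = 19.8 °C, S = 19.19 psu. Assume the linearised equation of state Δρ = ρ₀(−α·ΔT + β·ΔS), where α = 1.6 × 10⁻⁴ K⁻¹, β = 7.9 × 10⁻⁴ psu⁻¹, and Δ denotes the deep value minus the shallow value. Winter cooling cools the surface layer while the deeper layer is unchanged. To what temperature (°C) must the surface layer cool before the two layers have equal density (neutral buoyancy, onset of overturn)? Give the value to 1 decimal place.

15.0 °C

Neutral buoyancy requires Δρ = 0, i.e. −α(T_deep − T_surf′) + β(S_deep − S_surf) = 0.
T_surf′ = T_deep − (β/α)·ΔS = 19.8 − (7.9 × 10⁻⁴/1.6 × 10⁻⁴)·(+0.98) = 14.961 °C.
Cooling required: 15.9 − (14.961) = 0.939 °C.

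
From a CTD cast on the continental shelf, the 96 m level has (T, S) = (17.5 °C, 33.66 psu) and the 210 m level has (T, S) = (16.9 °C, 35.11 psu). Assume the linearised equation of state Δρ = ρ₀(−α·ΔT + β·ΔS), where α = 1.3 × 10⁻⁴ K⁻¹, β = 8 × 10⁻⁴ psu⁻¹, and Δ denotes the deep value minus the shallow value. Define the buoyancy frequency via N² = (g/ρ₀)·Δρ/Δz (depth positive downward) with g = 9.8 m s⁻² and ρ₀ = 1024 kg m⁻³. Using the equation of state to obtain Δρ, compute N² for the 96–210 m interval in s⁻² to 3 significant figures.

1.06 × 10⁻⁴ s⁻²

ΔT = -0.6 K, ΔS = +1.45 psu (deep − shallow).
Δρ/ρ₀ = −αΔT + βΔS = 7.80 × 10⁻⁵ + 1.16 × 10⁻³ = 1.238 × 10⁻³, so Δρ ≈ 1.268 kg m⁻³.
N² = (g/ρ₀)·Δρ/Δz = g·(Δρ/ρ₀)/Δz = 9.8 × 1.238 × 10⁻³ / 114 = 1.0642 × 10⁻⁴ s⁻² ≈ 1.06 × 10⁻⁴ s⁻².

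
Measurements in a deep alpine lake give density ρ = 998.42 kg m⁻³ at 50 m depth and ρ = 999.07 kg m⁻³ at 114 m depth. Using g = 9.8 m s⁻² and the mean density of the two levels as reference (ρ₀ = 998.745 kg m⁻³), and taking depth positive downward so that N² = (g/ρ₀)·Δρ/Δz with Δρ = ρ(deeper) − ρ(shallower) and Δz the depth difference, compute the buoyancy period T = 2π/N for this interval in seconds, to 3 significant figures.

629 s

Δρ = 999.07 − 998.42 = 0.65 kg m⁻³ over Δz = 114 − 50 = 64 m.
N² = (9.8/998.745) × (0.65/64) = 9.9656 × 10⁻⁵ s⁻².
N = √(9.9656 × 10⁻⁵) = 9.9828 × 10⁻³ rad s⁻¹, so T = 2π/N = 629.40 s ≈ 629 s.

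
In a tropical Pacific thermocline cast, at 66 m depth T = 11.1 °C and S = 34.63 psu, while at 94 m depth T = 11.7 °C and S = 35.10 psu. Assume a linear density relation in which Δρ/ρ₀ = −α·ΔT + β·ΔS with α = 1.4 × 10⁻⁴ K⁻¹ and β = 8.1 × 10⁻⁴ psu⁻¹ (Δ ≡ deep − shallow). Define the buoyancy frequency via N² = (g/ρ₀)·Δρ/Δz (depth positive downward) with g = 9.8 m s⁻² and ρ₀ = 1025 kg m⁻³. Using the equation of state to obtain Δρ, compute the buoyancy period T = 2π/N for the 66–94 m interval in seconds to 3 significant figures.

ΔT = +0.6 K, ΔS = +0.47 psu (deep − shallow).
Δρ/ρ₀ = −αΔT + βΔS = -8.40 × 10⁻⁵ + 3.807 × 10⁻⁴ = 2.967 × 10⁻⁴, so Δρ ≈ 0.3041 kg m⁻³.
N² = (g/ρ₀)·Δρ/Δz = g·(Δρ/ρ₀)/Δz = 9.8 × 2.967 × 10⁻⁴ / 28 = 1.0385 × 10⁻⁴ s⁻².
N = √(1.0385 × 10⁻⁴) = 0.010191 rad s⁻¹ → T = 2π/N = 616.54 s ≈ 617 s.

617 s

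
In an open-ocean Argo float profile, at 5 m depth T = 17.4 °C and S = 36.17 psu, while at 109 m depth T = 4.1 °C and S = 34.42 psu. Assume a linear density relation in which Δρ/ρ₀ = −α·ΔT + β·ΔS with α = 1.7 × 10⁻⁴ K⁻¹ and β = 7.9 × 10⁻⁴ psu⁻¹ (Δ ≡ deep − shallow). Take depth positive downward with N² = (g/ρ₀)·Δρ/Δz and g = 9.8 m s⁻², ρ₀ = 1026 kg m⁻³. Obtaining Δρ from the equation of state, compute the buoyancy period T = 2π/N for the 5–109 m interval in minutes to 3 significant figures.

11.5 min

ΔT = -13.3 K, ΔS = -1.75 psu (deep − shallow).
Δρ/ρ₀ = −αΔT + βΔS = 2.261 × 10⁻³ − 1.3825 × 10⁻³ = 8.785 × 10⁻⁴, so Δρ ≈ 0.9013 kg m⁻³.
N² = (g/ρ₀)·Δρ/Δz = g·(Δρ/ρ₀)/Δz = 9.8 × 8.785 × 10⁻⁴ / 104 = 8.2782 × 10⁻⁵ s⁻².
N = √(8.2782 × 10⁻⁵) = 9.0985 × 10⁻³ rad s⁻¹ → T = 2π/N = 690.57 s = 11.510 min ≈ 11.5 min.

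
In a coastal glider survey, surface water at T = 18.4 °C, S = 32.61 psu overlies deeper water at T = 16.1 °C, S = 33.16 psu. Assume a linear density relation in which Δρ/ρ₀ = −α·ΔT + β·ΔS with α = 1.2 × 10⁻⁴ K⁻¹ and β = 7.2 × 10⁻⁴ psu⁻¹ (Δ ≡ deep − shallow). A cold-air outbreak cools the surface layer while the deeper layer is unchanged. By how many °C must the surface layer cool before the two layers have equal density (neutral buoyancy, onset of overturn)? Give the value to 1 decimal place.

Neutral buoyancy requires Δρ = 0, i.e. −α(T_deep − T_surf′) + β(S_deep − S_surf) = 0.
T_surf′ = T_deep − (β/α)·ΔS = 16.1 − (7.2 × 10⁻⁴/1.2 × 10⁻⁴)·(+0.55) = 12.800 °C.
Cooling required: 18.4 − (12.800) = 5.600 °C.

5.6 °C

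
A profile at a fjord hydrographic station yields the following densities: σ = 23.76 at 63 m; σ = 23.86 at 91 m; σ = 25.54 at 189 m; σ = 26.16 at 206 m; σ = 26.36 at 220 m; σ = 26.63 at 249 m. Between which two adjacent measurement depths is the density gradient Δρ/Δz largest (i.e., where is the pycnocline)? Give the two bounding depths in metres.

189–206 m

Compute the density gradient over each adjacent pair:
  63–91 m: Δρ/Δz = 0.10/28 = 3.6 × 10⁻³ kg m⁻⁴
  91–189 m: Δρ/Δz = 1.68/98 = 0.017 kg m⁻⁴
  189–206 m: Δρ/Δz = 0.62/17 = 0.036 kg m⁻⁴
  206–220 m: Δρ/Δz = 0.20/14 = 0.014 kg m⁻⁴
  220–249 m: Δρ/Δz = 0.27/29 = 9.3 × 10⁻³ kg m⁻⁴
The largest gradient is in the 189–206 m interval — the pycnocline.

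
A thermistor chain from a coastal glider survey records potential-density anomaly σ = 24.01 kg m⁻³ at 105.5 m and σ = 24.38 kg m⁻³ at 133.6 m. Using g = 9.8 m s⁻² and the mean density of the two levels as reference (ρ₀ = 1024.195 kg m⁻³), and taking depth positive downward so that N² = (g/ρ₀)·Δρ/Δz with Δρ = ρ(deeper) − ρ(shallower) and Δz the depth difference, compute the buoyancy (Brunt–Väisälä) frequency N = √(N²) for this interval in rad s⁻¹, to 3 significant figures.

0.0112 rad s⁻¹

Δρ = 1024.38 − 1024.01 = 0.37 kg m⁻³ over Δz = 133.6 − 105.5 = 28.1 m.
N² = (9.8/1024.195) × (0.37/28.1) = 1.2599 × 10⁻⁴ s⁻².
N = √(1.2599 × 10⁻⁴) = 0.011225 rad s⁻¹ ≈ 0.0112 rad s⁻¹.
A positive N² confirms static stability across the interval.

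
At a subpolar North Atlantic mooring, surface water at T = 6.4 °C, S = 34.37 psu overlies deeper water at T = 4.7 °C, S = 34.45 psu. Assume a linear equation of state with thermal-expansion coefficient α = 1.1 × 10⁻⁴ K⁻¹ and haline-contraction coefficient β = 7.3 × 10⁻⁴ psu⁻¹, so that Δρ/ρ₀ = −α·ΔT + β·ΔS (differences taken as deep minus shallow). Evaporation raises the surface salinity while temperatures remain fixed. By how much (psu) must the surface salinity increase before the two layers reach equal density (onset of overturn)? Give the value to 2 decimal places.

Neutral buoyancy requires −α(T_deep − T_surf) + β(S_deep − S_surf′) = 0.
S_surf′ = S_deep − (α/β)·ΔT = 34.45 − (1.1 × 10⁻⁴/7.3 × 10⁻⁴)·(-1.7) = 34.7062 psu.
Increase required: 34.7062 − 34.37 = 0.3362 psu.

0.34 psu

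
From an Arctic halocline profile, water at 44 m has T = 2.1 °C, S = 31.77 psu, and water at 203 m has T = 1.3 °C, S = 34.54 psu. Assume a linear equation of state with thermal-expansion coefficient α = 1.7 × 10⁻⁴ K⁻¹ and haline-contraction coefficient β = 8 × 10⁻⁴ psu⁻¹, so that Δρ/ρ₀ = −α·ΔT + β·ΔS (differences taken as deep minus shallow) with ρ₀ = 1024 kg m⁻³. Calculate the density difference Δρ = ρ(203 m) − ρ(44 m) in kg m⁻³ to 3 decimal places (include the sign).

+2.408 kg m⁻³

ΔT = -0.8 K, ΔS = +2.77 psu (deep − shallow).
Δρ/ρ₀ = −(1.7 × 10⁻⁴)(-0.8) + (8 × 10⁻⁴)(+2.77) = 2.352 × 10⁻³.
Δρ = 1024 × (2.352 × 10⁻³) = +2.408 kg m⁻³.
Positive Δρ: denser below, stable.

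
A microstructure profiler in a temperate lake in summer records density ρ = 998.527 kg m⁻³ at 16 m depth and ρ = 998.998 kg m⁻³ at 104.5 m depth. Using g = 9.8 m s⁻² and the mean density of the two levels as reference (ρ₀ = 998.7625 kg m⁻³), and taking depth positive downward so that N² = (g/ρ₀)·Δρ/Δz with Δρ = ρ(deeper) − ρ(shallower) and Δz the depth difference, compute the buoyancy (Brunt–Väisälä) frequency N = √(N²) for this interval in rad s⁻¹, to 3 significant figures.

7.23 × 10⁻³ rad s⁻¹

Δρ = 998.998 − 998.527 = 0.471 kg m⁻³ over Δz = 104.5 − 16 = 88.5 m.
N² = (9.8/998.7625) × (0.471/88.5) = 5.2221 × 10⁻⁵ s⁻².
N = √(5.2221 × 10⁻⁵) = 7.2264 × 10⁻³ rad s⁻¹ ≈ 7.23 × 10⁻³ rad s⁻¹.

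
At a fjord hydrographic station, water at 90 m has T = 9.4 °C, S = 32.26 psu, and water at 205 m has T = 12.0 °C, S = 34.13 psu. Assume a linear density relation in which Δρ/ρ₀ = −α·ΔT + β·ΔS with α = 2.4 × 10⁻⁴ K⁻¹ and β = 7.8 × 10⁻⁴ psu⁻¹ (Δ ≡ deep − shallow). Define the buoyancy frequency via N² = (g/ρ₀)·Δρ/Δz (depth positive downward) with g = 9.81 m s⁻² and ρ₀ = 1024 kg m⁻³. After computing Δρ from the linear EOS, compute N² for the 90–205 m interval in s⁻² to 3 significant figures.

ΔT = +2.6 K, ΔS = +1.87 psu (deep − shallow).
Δρ/ρ₀ = −αΔT + βΔS = -6.24 × 10⁻⁴ + 1.4586 × 10⁻³ = 8.346 × 10⁻⁴, so Δρ ≈ 0.8546 kg m⁻³.
N² = (g/ρ₀)·Δρ/Δz = g·(Δρ/ρ₀)/Δz = 9.81 × 8.346 × 10⁻⁴ / 115 = 7.1195 × 10⁻⁵ s⁻² ≈ 7.12 × 10⁻⁵ s⁻².

7.12 × 10⁻⁵ s⁻²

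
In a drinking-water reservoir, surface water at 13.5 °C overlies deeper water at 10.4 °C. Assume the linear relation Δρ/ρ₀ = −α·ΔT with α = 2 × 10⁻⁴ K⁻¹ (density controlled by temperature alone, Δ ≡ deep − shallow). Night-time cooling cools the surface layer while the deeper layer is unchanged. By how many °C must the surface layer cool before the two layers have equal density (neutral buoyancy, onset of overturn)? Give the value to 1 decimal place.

3.1 °C

With temperature the only control, equal density requires T_surf′ = T_deep.
T_surf′ = 10.4 °C.
Cooling required: 13.5 − 10.4 = 3.1 °C.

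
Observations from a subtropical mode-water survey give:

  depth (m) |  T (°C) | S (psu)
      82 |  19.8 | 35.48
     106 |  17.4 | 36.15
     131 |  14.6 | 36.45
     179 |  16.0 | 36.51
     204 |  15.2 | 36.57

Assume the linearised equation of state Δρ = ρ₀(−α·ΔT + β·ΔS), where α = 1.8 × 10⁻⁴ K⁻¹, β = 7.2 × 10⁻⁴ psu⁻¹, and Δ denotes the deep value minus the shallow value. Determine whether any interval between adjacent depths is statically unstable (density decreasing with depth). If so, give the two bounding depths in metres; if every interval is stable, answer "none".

Evaluate Δρ/ρ₀ = −αΔT + βΔS across each adjacent pair:
  82–106 m: −αΔT+βΔS = −(1.8 × 10⁻⁴)(-2.4)+(7.2 × 10⁻⁴)(+0.67) = 9.1 × 10⁻⁴ → stable
  106–131 m: −αΔT+βΔS = −(1.8 × 10⁻⁴)(-2.8)+(7.2 × 10⁻⁴)(+0.30) = 7.2 × 10⁻⁴ → stable
  131–179 m: −αΔT+βΔS = −(1.8 × 10⁻⁴)(+1.4)+(7.2 × 10⁻⁴)(+0.06) = -2.1 × 10⁻⁴ → UNSTABLE
  179–204 m: −αΔT+βΔS = −(1.8 × 10⁻⁴)(-0.8)+(7.2 × 10⁻⁴)(+0.06) = 1.9 × 10⁻⁴ → stable
The 131–179 m interval has Δρ < 0: lighter water underlies denser water.

131–179 m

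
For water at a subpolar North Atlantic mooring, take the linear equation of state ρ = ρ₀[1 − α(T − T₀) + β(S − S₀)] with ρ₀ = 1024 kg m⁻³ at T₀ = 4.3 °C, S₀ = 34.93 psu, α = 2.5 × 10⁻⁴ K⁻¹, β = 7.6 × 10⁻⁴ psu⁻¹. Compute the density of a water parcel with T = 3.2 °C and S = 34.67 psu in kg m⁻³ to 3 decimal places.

T − T₀ = -1.1 K, S − S₀ = -0.26 psu.
Bracket = 1 − α·(-1.1) + β·(-0.26) = 1 + (7.74 × 10⁻⁵) = 1.0000774.
ρ = 1024 × 1.0000774 = 1024.079 kg m⁻³.

1024.079 kg m⁻³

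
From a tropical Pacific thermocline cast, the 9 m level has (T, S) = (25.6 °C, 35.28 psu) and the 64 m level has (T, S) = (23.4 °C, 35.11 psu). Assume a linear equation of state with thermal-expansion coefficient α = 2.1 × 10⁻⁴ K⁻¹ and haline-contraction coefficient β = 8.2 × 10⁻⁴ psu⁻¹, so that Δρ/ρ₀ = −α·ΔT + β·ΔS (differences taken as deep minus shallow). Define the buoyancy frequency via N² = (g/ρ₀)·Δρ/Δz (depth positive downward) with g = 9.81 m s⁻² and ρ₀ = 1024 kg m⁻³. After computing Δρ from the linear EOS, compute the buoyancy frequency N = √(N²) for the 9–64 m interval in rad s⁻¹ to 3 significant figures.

7.59 × 10⁻³ rad s⁻¹

ΔT = -2.2 K, ΔS = -0.17 psu (deep − shallow).
Δρ/ρ₀ = −αΔT + βΔS = 4.62 × 10⁻⁴ − 1.394 × 10⁻⁴ = 3.226 × 10⁻⁴, so Δρ ≈ 0.3303 kg m⁻³.
N² = (g/ρ₀)·Δρ/Δz = g·(Δρ/ρ₀)/Δz = 9.81 × 3.226 × 10⁻⁴ / 55 = 5.7540 × 10⁻⁵ s⁻².
N = √(5.7540 × 10⁻⁵) = 7.5855 × 10⁻³ rad s⁻¹ ≈ 7.59 × 10⁻³ rad s⁻¹.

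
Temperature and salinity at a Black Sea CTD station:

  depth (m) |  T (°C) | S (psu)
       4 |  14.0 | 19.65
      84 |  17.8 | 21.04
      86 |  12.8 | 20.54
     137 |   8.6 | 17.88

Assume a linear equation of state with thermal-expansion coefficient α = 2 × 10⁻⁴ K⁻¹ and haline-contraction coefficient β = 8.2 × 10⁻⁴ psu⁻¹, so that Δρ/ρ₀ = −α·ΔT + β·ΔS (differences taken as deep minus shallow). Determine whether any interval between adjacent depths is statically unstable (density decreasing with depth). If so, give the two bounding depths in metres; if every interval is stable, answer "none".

Evaluate Δρ/ρ₀ = −αΔT + βΔS across each adjacent pair:
  4–84 m: −αΔT+βΔS = −(2 × 10⁻⁴)(+3.8)+(8.2 × 10⁻⁴)(+1.39) = 3.8 × 10⁻⁴ → stable
  84–86 m: −αΔT+βΔS = −(2 × 10⁻⁴)(-5.0)+(8.2 × 10⁻⁴)(-0.50) = 5.9 × 10⁻⁴ → stable
  86–137 m: −αΔT+βΔS = −(2 × 10⁻⁴)(-4.2)+(8.2 × 10⁻⁴)(-2.66) = -1.3 × 10⁻³ → UNSTABLE
The 86–137 m interval has Δρ < 0: lighter water underlies denser water.

86–137 m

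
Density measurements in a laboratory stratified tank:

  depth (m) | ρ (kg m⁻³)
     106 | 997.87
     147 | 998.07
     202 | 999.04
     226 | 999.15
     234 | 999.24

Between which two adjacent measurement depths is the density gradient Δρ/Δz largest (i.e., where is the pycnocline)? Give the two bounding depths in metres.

Compute the density gradient over each adjacent pair:
  106–147 m: Δρ/Δz = 0.20/41 = 4.9 × 10⁻³ kg m⁻⁴
  147–202 m: Δρ/Δz = 0.97/55 = 0.018 kg m⁻⁴
  202–226 m: Δρ/Δz = 0.11/24 = 4.6 × 10⁻³ kg m⁻⁴
  226–234 m: Δρ/Δz = 0.09/8 = 0.011 kg m⁻⁴
The largest gradient is in the 147–202 m interval — the pycnocline.

147–202 m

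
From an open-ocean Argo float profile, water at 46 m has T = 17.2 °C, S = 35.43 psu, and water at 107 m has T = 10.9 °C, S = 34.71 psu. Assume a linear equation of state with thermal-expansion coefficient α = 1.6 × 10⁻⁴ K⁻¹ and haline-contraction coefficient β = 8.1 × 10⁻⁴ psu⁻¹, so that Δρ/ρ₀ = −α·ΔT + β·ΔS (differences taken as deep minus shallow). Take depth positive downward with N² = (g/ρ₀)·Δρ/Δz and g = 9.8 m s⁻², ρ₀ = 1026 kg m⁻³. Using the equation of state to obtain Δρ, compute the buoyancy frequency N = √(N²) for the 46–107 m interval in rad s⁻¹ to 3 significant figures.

ΔT = -6.3 K, ΔS = -0.72 psu (deep − shallow).
Δρ/ρ₀ = −αΔT + βΔS = 1.008 × 10⁻³ − 5.832 × 10⁻⁴ = 4.248 × 10⁻⁴, so Δρ ≈ 0.4358 kg m⁻³.
N² = (g/ρ₀)·Δρ/Δz = g·(Δρ/ρ₀)/Δz = 9.8 × 4.248 × 10⁻⁴ / 61 = 6.8247 × 10⁻⁵ s⁻².
N = √(6.8247 × 10⁻⁵) = 8.2612 × 10⁻³ rad s⁻¹ ≈ 8.26 × 10⁻³ rad s⁻¹.

8.26 × 10⁻³ rad s⁻¹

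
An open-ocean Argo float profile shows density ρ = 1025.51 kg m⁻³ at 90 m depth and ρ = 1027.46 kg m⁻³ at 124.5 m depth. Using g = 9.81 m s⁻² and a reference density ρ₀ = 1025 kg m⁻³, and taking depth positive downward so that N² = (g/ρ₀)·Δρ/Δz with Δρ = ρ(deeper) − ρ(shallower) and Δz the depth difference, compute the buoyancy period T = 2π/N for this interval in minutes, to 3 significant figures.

4.50 min

Δρ = 1027.46 − 1025.51 = 1.95 kg m⁻³ over Δz = 124.5 − 90 = 34.5 m.
N² = (9.81/1025) × (1.95/34.5) = 5.4095 × 10⁻⁴ s⁻².
N = √(5.4095 × 10⁻⁴) = 0.023258 rad s⁻¹, so T = 2π/N = 270.15 s = 4.5025 min ≈ 4.50 min.
Since Δρ > 0 the layer is stably stratified.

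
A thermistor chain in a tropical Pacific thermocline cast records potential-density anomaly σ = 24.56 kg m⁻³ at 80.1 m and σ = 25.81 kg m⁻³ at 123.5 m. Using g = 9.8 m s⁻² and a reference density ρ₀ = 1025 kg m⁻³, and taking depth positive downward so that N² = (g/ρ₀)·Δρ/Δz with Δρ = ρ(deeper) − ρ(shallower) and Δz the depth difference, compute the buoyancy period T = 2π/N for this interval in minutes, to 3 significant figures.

Δρ = 1025.81 − 1024.56 = 1.25 kg m⁻³ over Δz = 123.5 − 80.1 = 43.4 m.
N² = (9.8/1025) × (1.25/43.4) = 2.7537 × 10⁻⁴ s⁻².
N = √(2.7537 × 10⁻⁴) = 0.016594 rad s⁻¹, so T = 2π/N = 378.64 s = 6.3107 min ≈ 6.31 min.

6.31 min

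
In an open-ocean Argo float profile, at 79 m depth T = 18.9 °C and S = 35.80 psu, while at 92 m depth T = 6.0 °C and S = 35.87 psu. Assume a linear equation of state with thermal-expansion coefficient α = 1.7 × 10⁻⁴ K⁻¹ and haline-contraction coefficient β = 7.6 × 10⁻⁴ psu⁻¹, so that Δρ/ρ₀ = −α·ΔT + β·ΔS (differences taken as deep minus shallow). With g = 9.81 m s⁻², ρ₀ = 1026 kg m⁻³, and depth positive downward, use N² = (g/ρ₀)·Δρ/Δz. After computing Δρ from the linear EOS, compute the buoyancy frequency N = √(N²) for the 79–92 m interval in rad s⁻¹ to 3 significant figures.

0.0412 rad s⁻¹

ΔT = -12.9 K, ΔS = +0.07 psu (deep − shallow).
Δρ/ρ₀ = −αΔT + βΔS = 2.193 × 10⁻³ + 5.32 × 10⁻⁵ = 2.2462 × 10⁻³, so Δρ ≈ 2.305 kg m⁻³.
N² = (g/ρ₀)·Δρ/Δz = g·(Δρ/ρ₀)/Δz = 9.81 × 2.2462 × 10⁻³ / 13 = 1.6950 × 10⁻³ s⁻².
N = √(1.6950 × 10⁻³) = 0.041170 rad s⁻¹ ≈ 0.0412 rad s⁻¹.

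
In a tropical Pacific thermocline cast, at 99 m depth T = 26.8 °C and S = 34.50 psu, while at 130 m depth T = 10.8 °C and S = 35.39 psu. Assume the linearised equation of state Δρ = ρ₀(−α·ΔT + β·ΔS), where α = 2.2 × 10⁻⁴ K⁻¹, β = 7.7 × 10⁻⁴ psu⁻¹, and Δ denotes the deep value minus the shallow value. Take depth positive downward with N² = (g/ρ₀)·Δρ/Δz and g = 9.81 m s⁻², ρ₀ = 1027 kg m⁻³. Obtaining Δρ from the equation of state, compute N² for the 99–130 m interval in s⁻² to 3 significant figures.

1.33 × 10⁻³ s⁻²

ΔT = -16.0 K, ΔS = +0.89 psu (deep − shallow).
Δρ/ρ₀ = −αΔT + βΔS = 3.52 × 10⁻³ + 6.853 × 10⁻⁴ = 4.2053 × 10⁻³, so Δρ ≈ 4.319 kg m⁻³.
N² = (g/ρ₀)·Δρ/Δz = g·(Δρ/ρ₀)/Δz = 9.81 × 4.2053 × 10⁻³ / 31 = 1.3308 × 10⁻³ s⁻² ≈ 1.33 × 10⁻³ s⁻².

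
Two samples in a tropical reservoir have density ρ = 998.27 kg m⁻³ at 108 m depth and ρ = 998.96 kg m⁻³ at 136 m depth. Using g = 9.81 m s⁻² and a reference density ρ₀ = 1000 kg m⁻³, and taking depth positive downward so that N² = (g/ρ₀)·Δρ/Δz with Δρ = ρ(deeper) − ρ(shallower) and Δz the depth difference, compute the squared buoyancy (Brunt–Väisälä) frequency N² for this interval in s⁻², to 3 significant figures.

Δρ = 998.96 − 998.27 = 0.69 kg m⁻³ over Δz = 136 − 108 = 28 m.
N² = (9.81/1000) × (0.69/28) = 2.4175 × 10⁻⁴ s⁻² ≈ 2.42 × 10⁻⁴ s⁻².
A positive N² confirms static stability across the interval.

2.42 × 10⁻⁴ s⁻²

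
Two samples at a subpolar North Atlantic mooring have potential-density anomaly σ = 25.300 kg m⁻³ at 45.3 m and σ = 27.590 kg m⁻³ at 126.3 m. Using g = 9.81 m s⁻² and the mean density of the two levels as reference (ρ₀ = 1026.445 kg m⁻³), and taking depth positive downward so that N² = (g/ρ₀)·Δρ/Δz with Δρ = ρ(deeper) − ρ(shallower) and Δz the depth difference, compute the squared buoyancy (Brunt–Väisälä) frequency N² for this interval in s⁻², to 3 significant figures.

2.70 × 10⁻⁴ s⁻²

Δρ = 1027.590 − 1025.300 = 2.290 kg m⁻³ over Δz = 126.3 − 45.3 = 81 m.
N² = (9.81/1026.445) × (2.290/81) = 2.7020 × 10⁻⁴ s⁻² ≈ 2.70 × 10⁻⁴ s⁻².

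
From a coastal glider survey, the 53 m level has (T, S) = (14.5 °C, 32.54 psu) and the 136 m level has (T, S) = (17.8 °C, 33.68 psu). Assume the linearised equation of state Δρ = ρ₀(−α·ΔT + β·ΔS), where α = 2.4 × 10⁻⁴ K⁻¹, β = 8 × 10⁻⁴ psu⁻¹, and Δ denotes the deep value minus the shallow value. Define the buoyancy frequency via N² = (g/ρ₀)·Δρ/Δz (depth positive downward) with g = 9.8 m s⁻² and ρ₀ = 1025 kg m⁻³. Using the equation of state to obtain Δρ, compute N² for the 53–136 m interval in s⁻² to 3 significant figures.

ΔT = +3.3 K, ΔS = +1.14 psu (deep − shallow).
Δρ/ρ₀ = −αΔT + βΔS = -7.92 × 10⁻⁴ + 9.12 × 10⁻⁴ = 1.20 × 10⁻⁴, so Δρ ≈ 0.1230 kg m⁻³.
N² = (g/ρ₀)·Δρ/Δz = g·(Δρ/ρ₀)/Δz = 9.8 × 1.20 × 10⁻⁴ / 83 = 1.4169 × 10⁻⁵ s⁻² ≈ 1.42 × 10⁻⁵ s⁻².

1.42 × 10⁻⁵ s⁻²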